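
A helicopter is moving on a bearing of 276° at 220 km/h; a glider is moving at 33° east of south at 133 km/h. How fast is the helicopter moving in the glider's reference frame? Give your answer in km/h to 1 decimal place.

320.8 km/h

Taking east as x and north as y: helicopter velocity = (-218.795, 22.996) km/h; glider velocity = (72.437, -111.543) km/h.
Velocity of helicopter relative to glider = (-218.795, 22.996) − (72.437, -111.543) = (-291.232, 134.539) km/h.
Magnitude = |(-291.232, 134.539)| = 320.807 km/h.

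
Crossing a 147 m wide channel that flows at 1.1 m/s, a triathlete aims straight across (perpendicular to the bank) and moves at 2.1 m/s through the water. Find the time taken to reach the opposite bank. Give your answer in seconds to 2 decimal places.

70.00 s

The component of the triathlete's velocity perpendicular to the bank is 2.1 m/s.
The flow acts along the bank and has no component across it.
Time = 147 / 2.100 = 70.000 s.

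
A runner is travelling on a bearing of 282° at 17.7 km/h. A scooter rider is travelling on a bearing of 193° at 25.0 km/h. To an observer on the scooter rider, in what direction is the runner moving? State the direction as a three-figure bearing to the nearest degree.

337°

Taking east as x and north as y: runner velocity = (-17.313, 3.680) km/h; scooter rider velocity = (-5.624, -24.359) km/h.
Velocity of runner relative to scooter rider = (-17.313, 3.680) − (-5.624, -24.359) = (-11.689, 28.039) km/h.
Bearing = atan2(-11.69, 28.04) = 337.37° clockwise from north.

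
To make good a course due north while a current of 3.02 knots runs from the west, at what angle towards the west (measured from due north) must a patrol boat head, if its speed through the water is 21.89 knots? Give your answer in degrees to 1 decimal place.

The current pushes perpendicular to the desired track; the heading must have a component into the current equal to 3.02 knots: 21.89 sin θ = 3.02.
sin θ = 0.1380, so θ = 7.930°.

7.9°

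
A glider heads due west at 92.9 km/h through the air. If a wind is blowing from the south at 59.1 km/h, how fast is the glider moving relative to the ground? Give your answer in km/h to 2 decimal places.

110.11 km/h

Taking east as x and north as y: velocity relative to the air = (-92.900, 0.000) km/h; the air relative to ground = (0.000, 59.100) km/h.
Velocity relative to ground = (-92.900, 0.000) + (0.000, 59.100) = (-92.900, 59.100) km/h.
Speed = |(-92.900, 59.100)| = 110.105 km/h.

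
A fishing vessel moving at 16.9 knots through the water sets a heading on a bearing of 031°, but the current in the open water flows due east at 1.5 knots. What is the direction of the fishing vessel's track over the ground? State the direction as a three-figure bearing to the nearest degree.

Taking east as x and north as y: velocity relative to the water = (8.704, 14.486) knots; the water relative to ground = (1.500, 0.000) knots.
Velocity relative to ground = (8.704, 14.486) + (1.500, 0.000) = (10.204, 14.486) knots.
Bearing = atan2(10.20, 14.49) = 35.16° clockwise from north.

035°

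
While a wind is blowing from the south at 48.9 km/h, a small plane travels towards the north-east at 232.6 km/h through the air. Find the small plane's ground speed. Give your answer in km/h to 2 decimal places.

269.41 km/h

Taking east as x and north as y: velocity relative to the air = (164.473, 164.473) km/h; the air relative to ground = (0.000, 48.900) km/h.
Velocity relative to ground = (164.473, 164.473) + (0.000, 48.900) = (164.473, 213.373) km/h.
Speed = |(164.473, 213.373)| = 269.406 km/h.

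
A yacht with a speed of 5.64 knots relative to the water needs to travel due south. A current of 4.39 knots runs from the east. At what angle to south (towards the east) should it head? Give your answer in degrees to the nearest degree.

The current pushes perpendicular to the desired track; the heading must have a component into the current equal to 4.39 knots: 5.64 sin θ = 4.39.
sin θ = 0.7784, so θ = 51.111°.

51°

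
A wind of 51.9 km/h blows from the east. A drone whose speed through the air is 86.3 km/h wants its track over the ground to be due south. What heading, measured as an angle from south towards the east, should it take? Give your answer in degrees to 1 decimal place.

37.0°

The wind pushes perpendicular to the desired track; the heading must have a component into the wind equal to 51.9 km/h: 86.3 sin θ = 51.9.
sin θ = 0.6014, so θ = 36.970°.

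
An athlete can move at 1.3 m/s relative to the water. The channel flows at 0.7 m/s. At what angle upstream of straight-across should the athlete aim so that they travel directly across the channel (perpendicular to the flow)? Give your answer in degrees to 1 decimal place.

32.6°

To cancel the current, the upstream component of the athlete's velocity must equal the flow: 1.3 sin θ = 0.7.
sin θ = 0.7 / 1.3 = 0.5385.
θ = arcsin(0.5385) = 32.579°.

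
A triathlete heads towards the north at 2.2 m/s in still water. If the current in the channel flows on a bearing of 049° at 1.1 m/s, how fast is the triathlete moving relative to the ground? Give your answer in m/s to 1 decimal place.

3.0 m/s

Taking east as x and north as y: velocity relative to the water = (0.000, 2.200) m/s; the water relative to ground = (0.830, 0.722) m/s.
Velocity relative to ground = (0.000, 2.200) + (0.830, 0.722) = (0.830, 2.922) m/s.
Speed = |(0.830, 2.922)| = 3.037 m/s.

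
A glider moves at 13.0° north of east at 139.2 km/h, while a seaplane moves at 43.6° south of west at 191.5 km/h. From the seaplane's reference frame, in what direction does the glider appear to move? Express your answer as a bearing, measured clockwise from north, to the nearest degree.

059°

Taking east as x and north as y: glider velocity = (135.632, 31.313) km/h; seaplane velocity = (-138.679, -132.062) km/h.
Velocity of glider relative to seaplane = (135.632, 31.313) − (-138.679, -132.062) = (274.311, 163.375) km/h.
Bearing = atan2(274.31, 163.38) = 59.22° clockwise from north.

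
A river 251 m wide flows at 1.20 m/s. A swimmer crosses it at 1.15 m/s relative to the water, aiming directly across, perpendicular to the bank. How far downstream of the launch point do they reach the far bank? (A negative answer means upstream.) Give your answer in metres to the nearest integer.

Perpendicular speed = 1.150 m/s; crossing time = 251 / 1.150 = 218.261 s.
Net downstream speed = 1.200 m/s.
Drift = 1.200 × 218.261 = 261.913 m (downstream).

262 m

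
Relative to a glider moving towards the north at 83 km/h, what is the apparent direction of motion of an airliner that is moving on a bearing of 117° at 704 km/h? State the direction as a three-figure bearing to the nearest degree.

123°

Taking east as x and north as y: airliner velocity = (627.269, -319.609) km/h; glider velocity = (0.000, 83.000) km/h.
Velocity of airliner relative to glider = (627.269, -319.609) − (0.000, 83.000) = (627.269, -402.609) km/h.
Bearing = atan2(627.27, -402.61) = 122.69° clockwise from north.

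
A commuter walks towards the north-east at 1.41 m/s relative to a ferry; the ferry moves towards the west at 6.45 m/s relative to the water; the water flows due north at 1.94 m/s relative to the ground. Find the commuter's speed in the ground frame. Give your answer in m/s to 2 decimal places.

In east/north components (m/s): commuter relative to ferry = (0.997, 0.997); ferry relative to water = (-6.450, 0.000); water relative to ground = (0.000, 1.940).
Sum = (-5.453, 2.937) m/s.
Speed = |(-5.453, 2.937)| = 6.194 m/s.

6.19 m/s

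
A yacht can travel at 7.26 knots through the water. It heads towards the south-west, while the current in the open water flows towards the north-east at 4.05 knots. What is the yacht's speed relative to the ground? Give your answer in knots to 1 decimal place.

Taking east as x and north as y: velocity relative to the water = (-5.134, -5.134) knots; the water relative to ground = (2.864, 2.864) knots.
Velocity relative to ground = (-5.134, -5.134) + (2.864, 2.864) = (-2.270, -2.270) knots.
Speed = |(-2.270, -2.270)| = 3.210 knots.

3.2 knots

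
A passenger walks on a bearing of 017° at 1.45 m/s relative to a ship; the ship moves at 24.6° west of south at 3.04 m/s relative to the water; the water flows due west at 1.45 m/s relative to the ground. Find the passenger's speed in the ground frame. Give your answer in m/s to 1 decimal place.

In east/north components (m/s): passenger relative to ship = (0.424, 1.387); ship relative to water = (-1.265, -2.764); water relative to ground = (-1.450, 0.000).
Sum = (-2.292, -1.377) m/s.
Speed = |(-2.292, -1.377)| = 2.674 m/s.

2.7 m/s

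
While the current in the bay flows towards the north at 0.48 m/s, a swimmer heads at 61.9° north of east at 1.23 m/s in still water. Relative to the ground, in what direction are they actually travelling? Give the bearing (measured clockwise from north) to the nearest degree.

020°

Taking east as x and north as y: velocity relative to the water = (0.579, 1.085) m/s; the water relative to ground = (0.000, 0.480) m/s.
Velocity relative to ground = (0.579, 1.085) + (0.000, 0.480) = (0.579, 1.565) m/s.
Bearing = atan2(0.58, 1.57) = 20.31° clockwise from north.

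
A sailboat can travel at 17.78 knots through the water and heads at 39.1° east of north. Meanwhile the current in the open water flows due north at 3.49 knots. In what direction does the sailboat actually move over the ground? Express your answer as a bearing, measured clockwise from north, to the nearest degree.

Taking east as x and north as y: velocity relative to the water = (11.213, 13.798) knots; the water relative to ground = (0.000, 3.490) knots.
Velocity relative to ground = (11.213, 13.798) + (0.000, 3.490) = (11.213, 17.288) knots.
Bearing = atan2(11.21, 17.29) = 32.97° clockwise from north.

033°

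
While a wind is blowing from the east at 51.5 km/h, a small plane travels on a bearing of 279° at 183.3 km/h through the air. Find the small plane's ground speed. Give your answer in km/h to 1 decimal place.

234.3 km/h

Taking east as x and north as y: velocity relative to the air = (-181.043, 28.674) km/h; the air relative to ground = (-51.500, 0.000) km/h.
Velocity relative to ground = (-181.043, 28.674) + (-51.500, 0.000) = (-232.543, 28.674) km/h.
Speed = |(-232.543, 28.674)| = 234.304 km/h.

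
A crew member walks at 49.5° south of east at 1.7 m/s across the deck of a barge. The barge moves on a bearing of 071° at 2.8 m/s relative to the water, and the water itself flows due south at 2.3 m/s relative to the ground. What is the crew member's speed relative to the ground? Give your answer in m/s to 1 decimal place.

4.6 m/s

In east/north components (m/s): crew member relative to barge = (1.104, -1.293); barge relative to water = (2.647, 0.912); water relative to ground = (0.000, -2.300).
Sum = (3.752, -2.681) m/s.
Speed = |(3.752, -2.681)| = 4.611 m/s.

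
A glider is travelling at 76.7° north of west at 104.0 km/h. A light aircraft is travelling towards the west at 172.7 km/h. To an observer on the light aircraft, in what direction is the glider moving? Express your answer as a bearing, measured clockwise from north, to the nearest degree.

056°

Taking east as x and north as y: glider velocity = (-23.925, 101.211) km/h; light aircraft velocity = (-172.700, 0.000) km/h.
Velocity of glider relative to light aircraft = (-23.925, 101.211) − (-172.700, 0.000) = (148.775, 101.211) km/h.
Bearing = atan2(148.77, 101.21) = 55.77° clockwise from north.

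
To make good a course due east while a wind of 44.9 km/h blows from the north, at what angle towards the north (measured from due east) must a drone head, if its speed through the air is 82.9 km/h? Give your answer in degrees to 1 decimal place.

The wind pushes perpendicular to the desired track; the heading must have a component into the wind equal to 44.9 km/h: 82.9 sin θ = 44.9.
sin θ = 0.5416, so θ = 32.794°.

32.8°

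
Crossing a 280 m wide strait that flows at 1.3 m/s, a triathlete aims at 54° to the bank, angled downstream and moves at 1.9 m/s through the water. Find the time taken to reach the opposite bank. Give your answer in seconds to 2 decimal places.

The component of the triathlete's velocity perpendicular to the bank is 1.9 × sin 54° = 1.537 m/s.
The current is parallel to the bank, so it does not affect the crossing time.
Time = 280 / 1.537 = 182.157 s.

182.16 s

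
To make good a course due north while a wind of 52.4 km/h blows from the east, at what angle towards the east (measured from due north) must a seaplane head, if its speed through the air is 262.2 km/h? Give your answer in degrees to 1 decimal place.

11.5°

The wind pushes perpendicular to the desired track; the heading must have a component into the wind equal to 52.4 km/h: 262.2 sin θ = 52.4.
sin θ = 0.1998, so θ = 11.528°.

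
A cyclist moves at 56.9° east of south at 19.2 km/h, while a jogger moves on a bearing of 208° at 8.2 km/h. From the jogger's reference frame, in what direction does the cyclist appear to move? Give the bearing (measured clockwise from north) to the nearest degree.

Taking east as x and north as y: cyclist velocity = (16.084, -10.485) km/h; jogger velocity = (-3.850, -7.240) km/h.
Velocity of cyclist relative to jogger = (16.084, -10.485) − (-3.850, -7.240) = (19.934, -3.245) km/h.
Bearing = atan2(19.93, -3.24) = 99.25° clockwise from north.

099°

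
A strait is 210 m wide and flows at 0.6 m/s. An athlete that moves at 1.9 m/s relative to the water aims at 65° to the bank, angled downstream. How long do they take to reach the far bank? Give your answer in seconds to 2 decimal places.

The component of the athlete's velocity perpendicular to the bank is 1.9 × sin 65° = 1.722 m/s.
The flow acts along the bank and has no component across it.
Time = 210 / 1.722 = 121.952 s.

121.95 s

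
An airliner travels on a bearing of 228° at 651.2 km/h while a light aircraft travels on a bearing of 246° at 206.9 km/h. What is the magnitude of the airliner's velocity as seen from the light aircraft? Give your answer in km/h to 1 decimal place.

458.9 km/h

Taking east as x and north as y: airliner velocity = (-483.936, -435.738) km/h; light aircraft velocity = (-189.013, -84.154) km/h.
Velocity of airliner relative to light aircraft = (-483.936, -435.738) − (-189.013, -84.154) = (-294.923, -351.584) km/h.
Magnitude = |(-294.923, -351.584)| = 458.902 km/h.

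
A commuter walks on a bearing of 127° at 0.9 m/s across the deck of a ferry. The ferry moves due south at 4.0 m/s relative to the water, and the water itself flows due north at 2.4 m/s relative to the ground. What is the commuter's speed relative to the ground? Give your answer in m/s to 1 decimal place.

In east/north components (m/s): commuter relative to ferry = (0.719, -0.542); ferry relative to water = (0.000, -4.000); water relative to ground = (0.000, 2.400).
Sum = (0.719, -2.142) m/s.
Speed = |(0.719, -2.142)| = 2.259 m/s.

2.3 m/s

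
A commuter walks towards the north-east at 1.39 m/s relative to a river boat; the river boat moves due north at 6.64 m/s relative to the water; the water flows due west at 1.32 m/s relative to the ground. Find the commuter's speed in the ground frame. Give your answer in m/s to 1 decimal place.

7.6 m/s

In east/north components (m/s): commuter relative to river boat = (0.983, 0.983); river boat relative to water = (0.000, 6.640); water relative to ground = (-1.320, 0.000).
Sum = (-0.337, 7.623) m/s.
Speed = |(-0.337, 7.623)| = 7.630 m/s.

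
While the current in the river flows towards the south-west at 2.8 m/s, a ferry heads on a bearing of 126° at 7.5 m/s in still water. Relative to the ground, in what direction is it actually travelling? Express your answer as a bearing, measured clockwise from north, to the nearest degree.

147°

Taking east as x and north as y: velocity relative to the water = (6.068, -4.408) m/s; the water relative to ground = (-1.980, -1.980) m/s.
Velocity relative to ground = (6.068, -4.408) + (-1.980, -1.980) = (4.088, -6.388) m/s.
Bearing = atan2(4.09, -6.39) = 147.39° clockwise from north.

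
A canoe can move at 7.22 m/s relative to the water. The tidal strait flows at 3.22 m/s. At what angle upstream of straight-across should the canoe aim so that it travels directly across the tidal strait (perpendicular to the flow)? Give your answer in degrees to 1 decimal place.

26.5°

To cancel the current, the upstream component of the canoe's velocity must equal the flow: 7.22 sin θ = 3.22.
sin θ = 3.22 / 7.22 = 0.4460.
θ = arcsin(0.4460) = 26.486°.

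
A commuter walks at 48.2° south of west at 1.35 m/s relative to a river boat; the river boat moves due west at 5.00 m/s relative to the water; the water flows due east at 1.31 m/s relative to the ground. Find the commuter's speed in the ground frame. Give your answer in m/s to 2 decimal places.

4.70 m/s

In east/north components (m/s): commuter relative to river boat = (-0.900, -1.006); river boat relative to water = (-5.000, 0.000); water relative to ground = (1.310, 0.000).
Sum = (-4.590, -1.006) m/s.
Speed = |(-4.590, -1.006)| = 4.699 m/s.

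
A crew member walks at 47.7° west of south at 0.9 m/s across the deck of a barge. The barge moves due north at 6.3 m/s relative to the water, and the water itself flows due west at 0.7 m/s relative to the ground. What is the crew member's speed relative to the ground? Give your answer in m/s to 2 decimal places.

5.86 m/s

In east/north components (m/s): crew member relative to barge = (-0.666, -0.606); barge relative to water = (0.000, 6.300); water relative to ground = (-0.700, 0.000).
Sum = (-1.366, 5.694) m/s.
Speed = |(-1.366, 5.694)| = 5.856 m/s.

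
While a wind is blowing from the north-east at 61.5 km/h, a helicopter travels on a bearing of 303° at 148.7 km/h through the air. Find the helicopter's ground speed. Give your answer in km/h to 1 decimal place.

Taking east as x and north as y: velocity relative to the air = (-124.710, 80.988) km/h; the air relative to ground = (-43.487, -43.487) km/h.
Velocity relative to ground = (-124.710, 80.988) + (-43.487, -43.487) = (-168.197, 37.501) km/h.
Speed = |(-168.197, 37.501)| = 172.327 km/h.

172.3 km/h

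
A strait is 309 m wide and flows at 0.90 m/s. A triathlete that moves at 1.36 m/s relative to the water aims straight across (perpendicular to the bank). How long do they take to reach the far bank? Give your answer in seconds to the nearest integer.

227 s

The component of the triathlete's velocity perpendicular to the bank is 1.36 m/s.
The current is parallel to the bank, so it does not affect the crossing time.
Time = 309 / 1.360 = 227.206 s.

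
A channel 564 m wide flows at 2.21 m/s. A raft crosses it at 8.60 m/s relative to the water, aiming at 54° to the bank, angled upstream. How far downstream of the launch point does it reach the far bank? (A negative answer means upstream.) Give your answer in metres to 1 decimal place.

-230.6 m

Perpendicular speed = 6.958 m/s; crossing time = 564 / 6.958 = 81.063 s.
Net downstream speed = -2.845 m/s.
Drift = -2.845 × 81.063 = -230.621 m (upstream).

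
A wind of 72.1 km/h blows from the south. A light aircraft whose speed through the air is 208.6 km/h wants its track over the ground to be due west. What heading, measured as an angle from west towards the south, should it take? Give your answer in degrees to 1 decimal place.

20.2°

The wind pushes perpendicular to the desired track; the heading must have a component into the wind equal to 72.1 km/h: 208.6 sin θ = 72.1.
sin θ = 0.3456, so θ = 20.221°.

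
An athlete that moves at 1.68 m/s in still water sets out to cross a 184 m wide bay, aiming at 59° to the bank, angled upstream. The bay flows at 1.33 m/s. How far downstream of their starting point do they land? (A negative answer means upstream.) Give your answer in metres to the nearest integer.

59 m

Perpendicular speed = 1.440 m/s; crossing time = 184 / 1.440 = 127.774 s.
Net downstream speed = 0.465 m/s.
Drift = 0.465 × 127.774 = 59.381 m (downstream).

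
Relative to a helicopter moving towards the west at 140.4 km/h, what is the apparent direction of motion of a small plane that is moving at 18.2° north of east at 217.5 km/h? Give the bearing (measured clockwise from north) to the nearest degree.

Taking east as x and north as y: small plane velocity = (206.619, 67.933) km/h; helicopter velocity = (-140.400, 0.000) km/h.
Velocity of small plane relative to helicopter = (206.619, 67.933) − (-140.400, 0.000) = (347.019, 67.933) km/h.
Bearing = atan2(347.02, 67.93) = 78.92° clockwise from north.

079°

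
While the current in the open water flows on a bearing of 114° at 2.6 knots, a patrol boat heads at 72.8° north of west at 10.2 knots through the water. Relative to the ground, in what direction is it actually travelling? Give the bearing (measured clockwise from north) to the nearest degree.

356°

Taking east as x and north as y: velocity relative to the water = (-3.016, 9.744) knots; the water relative to ground = (2.375, -1.058) knots.
Velocity relative to ground = (-3.016, 9.744) + (2.375, -1.058) = (-0.641, 8.686) knots.
Bearing = atan2(-0.64, 8.69) = 355.78° clockwise from north.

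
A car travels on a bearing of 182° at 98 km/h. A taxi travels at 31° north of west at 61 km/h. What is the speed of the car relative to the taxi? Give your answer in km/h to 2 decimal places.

138.28 km/h

Taking east as x and north as y: car velocity = (-3.420, -97.940) km/h; taxi velocity = (-52.287, 31.417) km/h.
Velocity of car relative to taxi = (-3.420, -97.940) − (-52.287, 31.417) = (48.867, -129.358) km/h.
Magnitude = |(48.867, -129.358)| = 138.280 km/h.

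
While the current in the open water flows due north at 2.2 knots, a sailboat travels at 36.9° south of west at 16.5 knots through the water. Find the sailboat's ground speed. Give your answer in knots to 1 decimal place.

Taking east as x and north as y: velocity relative to the water = (-13.195, -9.907) knots; the water relative to ground = (0.000, 2.200) knots.
Velocity relative to ground = (-13.195, -9.907) + (0.000, 2.200) = (-13.195, -7.707) knots.
Speed = |(-13.195, -7.707)| = 15.281 knots.

15.3 knots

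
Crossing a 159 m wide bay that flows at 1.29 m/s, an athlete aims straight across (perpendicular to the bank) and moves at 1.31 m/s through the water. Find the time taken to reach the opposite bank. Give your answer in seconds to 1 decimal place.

121.4 s

The component of the athlete's velocity perpendicular to the bank is 1.31 m/s.
The current is parallel to the bank, so it does not affect the crossing time.
Time = 159 / 1.310 = 121.374 s.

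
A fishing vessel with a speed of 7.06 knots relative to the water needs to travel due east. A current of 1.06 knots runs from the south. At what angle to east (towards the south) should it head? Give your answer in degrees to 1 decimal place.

8.6°

The current pushes perpendicular to the desired track; the heading must have a component into the current equal to 1.06 knots: 7.06 sin θ = 1.06.
sin θ = 0.1501, so θ = 8.635°.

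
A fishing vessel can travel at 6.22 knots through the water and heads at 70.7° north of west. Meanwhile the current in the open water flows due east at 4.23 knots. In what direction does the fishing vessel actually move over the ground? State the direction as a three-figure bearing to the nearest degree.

Taking east as x and north as y: velocity relative to the water = (-2.056, 5.870) knots; the water relative to ground = (4.230, 0.000) knots.
Velocity relative to ground = (-2.056, 5.870) + (4.230, 0.000) = (2.174, 5.870) knots.
Bearing = atan2(2.17, 5.87) = 20.32° clockwise from north.

020°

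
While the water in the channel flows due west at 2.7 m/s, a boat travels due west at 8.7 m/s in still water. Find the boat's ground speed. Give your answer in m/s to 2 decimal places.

11.40 m/s

Taking east as x and north as y: velocity relative to the water = (-8.700, 0.000) m/s; the water relative to ground = (-2.700, 0.000) m/s.
Velocity relative to ground = (-8.700, 0.000) + (-2.700, 0.000) = (-11.400, 0.000) m/s.
Speed = |(-11.400, 0.000)| = 11.400 m/s.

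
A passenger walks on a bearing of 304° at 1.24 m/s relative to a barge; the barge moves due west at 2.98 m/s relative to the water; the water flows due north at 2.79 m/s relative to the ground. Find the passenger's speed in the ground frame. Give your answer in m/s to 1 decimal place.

5.3 m/s

In east/north components (m/s): passenger relative to barge = (-1.028, 0.693); barge relative to water = (-2.980, 0.000); water relative to ground = (0.000, 2.790).
Sum = (-4.008, 3.483) m/s.
Speed = |(-4.008, 3.483)| = 5.310 m/s.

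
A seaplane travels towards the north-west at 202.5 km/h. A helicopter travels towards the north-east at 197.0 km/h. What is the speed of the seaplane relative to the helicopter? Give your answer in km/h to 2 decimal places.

282.52 km/h

Taking east as x and north as y: seaplane velocity = (-143.189, 143.189) km/h; helicopter velocity = (139.300, 139.300) km/h.
Velocity of seaplane relative to helicopter = (-143.189, 143.189) − (139.300, 139.300) = (-282.489, 3.889) km/h.
Magnitude = |(-282.489, 3.889)| = 282.516 km/h.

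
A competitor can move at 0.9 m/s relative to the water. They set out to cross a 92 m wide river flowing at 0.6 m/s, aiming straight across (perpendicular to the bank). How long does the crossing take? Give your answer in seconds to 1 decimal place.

The component of the competitor's velocity perpendicular to the bank is 0.9 m/s.
The current is parallel to the bank, so it does not affect the crossing time.
Time = 92 / 0.900 = 102.222 s.

102.2 s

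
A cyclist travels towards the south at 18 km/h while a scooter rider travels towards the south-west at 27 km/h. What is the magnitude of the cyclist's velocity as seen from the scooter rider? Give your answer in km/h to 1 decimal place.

Taking east as x and north as y: cyclist velocity = (0.000, -18.000) km/h; scooter rider velocity = (-19.092, -19.092) km/h.
Velocity of cyclist relative to scooter rider = (0.000, -18.000) − (-19.092, -19.092) = (19.092, 1.092) km/h.
Magnitude = |(19.092, 1.092)| = 19.123 km/h.

19.1 km/h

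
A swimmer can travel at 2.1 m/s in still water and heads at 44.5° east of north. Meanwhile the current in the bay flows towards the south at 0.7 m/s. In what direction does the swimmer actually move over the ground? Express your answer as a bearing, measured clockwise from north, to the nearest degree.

062°

Taking east as x and north as y: velocity relative to the water = (1.472, 1.498) m/s; the water relative to ground = (0.000, -0.700) m/s.
Velocity relative to ground = (1.472, 1.498) + (0.000, -0.700) = (1.472, 0.798) m/s.
Bearing = atan2(1.47, 0.80) = 61.54° clockwise from north.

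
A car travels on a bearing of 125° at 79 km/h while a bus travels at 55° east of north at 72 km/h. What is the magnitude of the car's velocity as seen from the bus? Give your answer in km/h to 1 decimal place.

Taking east as x and north as y: car velocity = (64.713, -45.313) km/h; bus velocity = (58.979, 41.298) km/h.
Velocity of car relative to bus = (64.713, -45.313) − (58.979, 41.298) = (5.734, -86.610) km/h.
Magnitude = |(5.734, -86.610)| = 86.800 km/h.

86.8 km/h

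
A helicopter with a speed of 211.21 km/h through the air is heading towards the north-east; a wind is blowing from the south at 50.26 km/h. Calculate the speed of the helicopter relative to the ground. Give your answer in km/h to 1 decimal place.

Taking east as x and north as y: velocity relative to the air = (149.348, 149.348) km/h; the air relative to ground = (0.000, 50.260) km/h.
Velocity relative to ground = (149.348, 149.348) + (0.000, 50.260) = (149.348, 199.608) km/h.
Speed = |(149.348, 199.608)| = 249.295 km/h.

249.3 km/h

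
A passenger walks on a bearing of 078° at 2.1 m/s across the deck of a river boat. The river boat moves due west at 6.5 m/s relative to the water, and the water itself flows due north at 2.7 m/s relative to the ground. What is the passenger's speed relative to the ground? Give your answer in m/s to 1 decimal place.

5.4 m/s

In east/north components (m/s): passenger relative to river boat = (2.054, 0.437); river boat relative to water = (-6.500, 0.000); water relative to ground = (0.000, 2.700).
Sum = (-4.446, 3.137) m/s.
Speed = |(-4.446, 3.137)| = 5.441 m/s.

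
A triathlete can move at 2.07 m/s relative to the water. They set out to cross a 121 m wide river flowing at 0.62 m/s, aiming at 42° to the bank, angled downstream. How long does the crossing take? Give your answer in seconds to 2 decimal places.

87.36 s

The component of the triathlete's velocity perpendicular to the bank is 2.07 × sin 42° = 1.385 m/s.
The flow acts along the bank and has no component across it.
Time = 121 / 1.385 = 87.358 s.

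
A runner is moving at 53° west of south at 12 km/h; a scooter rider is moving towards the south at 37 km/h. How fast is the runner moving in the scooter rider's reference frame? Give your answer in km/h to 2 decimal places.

Taking east as x and north as y: runner velocity = (-9.584, -7.222) km/h; scooter rider velocity = (0.000, -37.000) km/h.
Velocity of runner relative to scooter rider = (-9.584, -7.222) − (0.000, -37.000) = (-9.584, 29.778) km/h.
Magnitude = |(-9.584, 29.778)| = 31.282 km/h.

31.28 km/h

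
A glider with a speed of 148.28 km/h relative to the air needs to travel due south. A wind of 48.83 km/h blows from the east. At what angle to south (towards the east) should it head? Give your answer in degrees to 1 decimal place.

19.2°

The wind pushes perpendicular to the desired track; the heading must have a component into the wind equal to 48.83 km/h: 148.28 sin θ = 48.83.
sin θ = 0.3293, so θ = 19.227°.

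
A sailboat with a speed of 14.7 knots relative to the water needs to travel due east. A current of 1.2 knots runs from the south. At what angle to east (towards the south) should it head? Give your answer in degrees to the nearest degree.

5°

The current pushes perpendicular to the desired track; the heading must have a component into the current equal to 1.2 knots: 14.7 sin θ = 1.2.
sin θ = 0.0816, so θ = 4.682°.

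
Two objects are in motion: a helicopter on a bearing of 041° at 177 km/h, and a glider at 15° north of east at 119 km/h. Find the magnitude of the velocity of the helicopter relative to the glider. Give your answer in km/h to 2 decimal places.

Taking east as x and north as y: helicopter velocity = (116.122, 133.584) km/h; glider velocity = (114.945, 30.799) km/h.
Velocity of helicopter relative to glider = (116.122, 133.584) − (114.945, 30.799) = (1.177, 102.784) km/h.
Magnitude = |(1.177, 102.784)| = 102.791 km/h.

102.79 km/h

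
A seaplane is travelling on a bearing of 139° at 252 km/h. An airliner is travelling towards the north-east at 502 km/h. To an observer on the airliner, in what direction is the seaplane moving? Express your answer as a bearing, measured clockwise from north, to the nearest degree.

199°

Taking east as x and north as y: seaplane velocity = (165.327, -190.187) km/h; airliner velocity = (354.968, 354.968) km/h.
Velocity of seaplane relative to airliner = (165.327, -190.187) − (354.968, 354.968) = (-189.641, -545.154) km/h.
Bearing = atan2(-189.64, -545.15) = 199.18° clockwise from north.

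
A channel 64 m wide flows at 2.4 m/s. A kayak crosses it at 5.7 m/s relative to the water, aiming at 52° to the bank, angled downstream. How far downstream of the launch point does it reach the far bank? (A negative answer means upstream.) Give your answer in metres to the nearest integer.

Perpendicular speed = 4.492 m/s; crossing time = 64 / 4.492 = 14.249 s.
Net downstream speed = 5.909 m/s.
Drift = 5.909 × 14.249 = 84.199 m (downstream).

84 m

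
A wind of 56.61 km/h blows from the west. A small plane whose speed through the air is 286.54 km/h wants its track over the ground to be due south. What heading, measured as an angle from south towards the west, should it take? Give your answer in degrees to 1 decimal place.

11.4°

The wind pushes perpendicular to the desired track; the heading must have a component into the wind equal to 56.61 km/h: 286.54 sin θ = 56.61.
sin θ = 0.1976, so θ = 11.395°.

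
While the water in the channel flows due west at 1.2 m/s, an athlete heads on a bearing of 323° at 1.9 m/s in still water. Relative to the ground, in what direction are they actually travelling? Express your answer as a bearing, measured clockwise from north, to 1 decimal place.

302.9°

Taking east as x and north as y: velocity relative to the water = (-1.143, 1.517) m/s; the water relative to ground = (-1.200, 0.000) m/s.
Velocity relative to ground = (-1.143, 1.517) + (-1.200, 0.000) = (-2.343, 1.517) m/s.
Bearing = atan2(-2.34, 1.52) = 302.92° clockwise from north.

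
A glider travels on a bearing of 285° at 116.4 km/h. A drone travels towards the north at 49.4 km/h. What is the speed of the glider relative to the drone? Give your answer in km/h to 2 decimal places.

114.07 km/h

Taking east as x and north as y: glider velocity = (-112.434, 30.127) km/h; drone velocity = (0.000, 49.400) km/h.
Velocity of glider relative to drone = (-112.434, 30.127) − (0.000, 49.400) = (-112.434, -19.273) km/h.
Magnitude = |(-112.434, -19.273)| = 114.074 km/h.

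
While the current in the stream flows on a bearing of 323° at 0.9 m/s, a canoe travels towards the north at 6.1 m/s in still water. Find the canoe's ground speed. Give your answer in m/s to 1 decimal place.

6.8 m/s

Taking east as x and north as y: velocity relative to the water = (0.000, 6.100) m/s; the water relative to ground = (-0.542, 0.719) m/s.
Velocity relative to ground = (0.000, 6.100) + (-0.542, 0.719) = (-0.542, 6.819) m/s.
Speed = |(-0.542, 6.819)| = 6.840 m/s.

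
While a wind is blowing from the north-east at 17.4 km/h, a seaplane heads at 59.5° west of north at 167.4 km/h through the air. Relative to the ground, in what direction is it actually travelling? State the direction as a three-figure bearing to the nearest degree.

295°

Taking east as x and north as y: velocity relative to the air = (-144.237, 84.962) km/h; the air relative to ground = (-12.304, -12.304) km/h.
Velocity relative to ground = (-144.237, 84.962) + (-12.304, -12.304) = (-156.540, 72.658) km/h.
Bearing = atan2(-156.54, 72.66) = 294.90° clockwise from north.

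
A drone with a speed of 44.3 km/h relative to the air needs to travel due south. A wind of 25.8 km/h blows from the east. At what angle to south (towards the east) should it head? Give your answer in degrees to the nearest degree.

The wind pushes perpendicular to the desired track; the heading must have a component into the wind equal to 25.8 km/h: 44.3 sin θ = 25.8.
sin θ = 0.5824, so θ = 35.619°.

36°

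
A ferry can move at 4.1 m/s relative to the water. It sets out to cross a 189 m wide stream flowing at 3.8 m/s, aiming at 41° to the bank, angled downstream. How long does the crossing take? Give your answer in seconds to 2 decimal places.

The component of the ferry's velocity perpendicular to the bank is 4.1 × sin 41° = 2.690 m/s.
The current is parallel to the bank, so it does not affect the crossing time.
Time = 189 / 2.690 = 70.264 s.

70.26 s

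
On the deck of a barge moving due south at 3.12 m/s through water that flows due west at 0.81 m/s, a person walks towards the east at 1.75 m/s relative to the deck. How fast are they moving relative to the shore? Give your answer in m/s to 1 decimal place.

3.3 m/s

In east/north components (m/s): person relative to barge = (1.750, 0.000); barge relative to water = (0.000, -3.120); water relative to ground = (-0.810, 0.000).
Sum = (0.940, -3.120) m/s.
Speed = |(0.940, -3.120)| = 3.259 m/s.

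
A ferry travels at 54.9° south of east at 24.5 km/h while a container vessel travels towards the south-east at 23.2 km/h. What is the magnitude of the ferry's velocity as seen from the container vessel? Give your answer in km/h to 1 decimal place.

Taking east as x and north as y: ferry velocity = (14.088, -20.045) km/h; container vessel velocity = (16.405, -16.405) km/h.
Velocity of ferry relative to container vessel = (14.088, -20.045) − (16.405, -16.405) = (-2.317, -3.640) km/h.
Magnitude = |(-2.317, -3.640)| = 4.315 km/h.

4.3 km/h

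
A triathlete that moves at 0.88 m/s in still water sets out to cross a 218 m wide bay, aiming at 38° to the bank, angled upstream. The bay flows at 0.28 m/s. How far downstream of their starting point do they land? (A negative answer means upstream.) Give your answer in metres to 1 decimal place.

Perpendicular speed = 0.542 m/s; crossing time = 218 / 0.542 = 402.376 s.
Net downstream speed = -0.413 m/s.
Drift = -0.413 × 402.376 = -166.362 m (upstream).

-166.4 m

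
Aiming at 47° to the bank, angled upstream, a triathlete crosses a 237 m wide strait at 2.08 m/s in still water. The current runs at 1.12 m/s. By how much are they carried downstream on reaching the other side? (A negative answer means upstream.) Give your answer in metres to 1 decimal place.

-46.5 m

Perpendicular speed = 1.521 m/s; crossing time = 237 / 1.521 = 155.796 s.
Net downstream speed = -0.299 m/s.
Drift = -0.299 × 155.796 = -46.514 m (upstream).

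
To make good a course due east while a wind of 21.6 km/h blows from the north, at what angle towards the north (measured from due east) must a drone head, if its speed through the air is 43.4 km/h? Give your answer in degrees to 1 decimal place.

29.8°

The wind pushes perpendicular to the desired track; the heading must have a component into the wind equal to 21.6 km/h: 43.4 sin θ = 21.6.
sin θ = 0.4977, so θ = 29.848°.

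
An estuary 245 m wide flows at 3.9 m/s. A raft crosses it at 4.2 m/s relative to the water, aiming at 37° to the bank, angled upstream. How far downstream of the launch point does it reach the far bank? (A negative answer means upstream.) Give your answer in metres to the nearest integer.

Perpendicular speed = 2.528 m/s; crossing time = 245 / 2.528 = 96.929 s.
Net downstream speed = 0.546 m/s.
Drift = 0.546 × 96.929 = 52.897 m (downstream).

53 m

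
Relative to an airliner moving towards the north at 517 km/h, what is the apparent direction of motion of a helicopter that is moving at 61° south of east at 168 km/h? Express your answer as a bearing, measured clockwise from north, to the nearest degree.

Taking east as x and north as y: helicopter velocity = (81.448, -146.936) km/h; airliner velocity = (0.000, 517.000) km/h.
Velocity of helicopter relative to airliner = (81.448, -146.936) − (0.000, 517.000) = (81.448, -663.936) km/h.
Bearing = atan2(81.45, -663.94) = 173.01° clockwise from north.

173°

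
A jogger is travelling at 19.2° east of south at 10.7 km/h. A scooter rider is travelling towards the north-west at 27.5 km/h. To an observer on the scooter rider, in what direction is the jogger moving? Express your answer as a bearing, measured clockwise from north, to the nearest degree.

142°

Taking east as x and north as y: jogger velocity = (3.519, -10.105) km/h; scooter rider velocity = (-19.445, 19.445) km/h.
Velocity of jogger relative to scooter rider = (3.519, -10.105) − (-19.445, 19.445) = (22.964, -29.550) km/h.
Bearing = atan2(22.96, -29.55) = 142.15° clockwise from north.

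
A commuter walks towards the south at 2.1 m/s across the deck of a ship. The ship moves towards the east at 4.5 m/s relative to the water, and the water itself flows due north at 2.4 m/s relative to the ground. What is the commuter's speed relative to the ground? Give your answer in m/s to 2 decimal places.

In east/north components (m/s): commuter relative to ship = (0.000, -2.100); ship relative to water = (4.500, 0.000); water relative to ground = (0.000, 2.400).
Sum = (4.500, 0.300) m/s.
Speed = |(4.500, 0.300)| = 4.510 m/s.

4.51 m/s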